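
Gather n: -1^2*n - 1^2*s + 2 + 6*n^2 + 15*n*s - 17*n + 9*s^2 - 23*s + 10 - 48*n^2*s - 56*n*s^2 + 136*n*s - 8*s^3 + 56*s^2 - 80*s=n^2*(6 - 48*s) + n*(-56*s^2 + 151*s - 18) - 8*s^3 + 65*s^2 - 104*s + 12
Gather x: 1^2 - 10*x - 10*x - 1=-20*x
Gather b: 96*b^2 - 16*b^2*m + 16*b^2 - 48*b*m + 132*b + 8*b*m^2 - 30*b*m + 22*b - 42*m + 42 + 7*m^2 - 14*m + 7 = b^2*(112 - 16*m) + b*(8*m^2 - 78*m + 154) + 7*m^2 - 56*m + 49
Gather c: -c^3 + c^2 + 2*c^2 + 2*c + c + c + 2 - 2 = -c^3 + 3*c^2 + 4*c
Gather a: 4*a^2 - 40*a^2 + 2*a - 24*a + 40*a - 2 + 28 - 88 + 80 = -36*a^2 + 18*a + 18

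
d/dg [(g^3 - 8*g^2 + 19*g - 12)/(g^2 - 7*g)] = (g^4 - 14*g^3 + 37*g^2 + 24*g - 84)/(g^2*(g^2 - 14*g + 49))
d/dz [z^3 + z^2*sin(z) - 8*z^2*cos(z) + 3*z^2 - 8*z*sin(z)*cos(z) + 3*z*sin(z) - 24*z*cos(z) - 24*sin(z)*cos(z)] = 8*z^2*sin(z) + z^2*cos(z) + 3*z^2 + 26*z*sin(z) - 13*z*cos(z) - 8*z*cos(2*z) + 6*z + 3*sin(z) - 4*sin(2*z) - 24*cos(z) - 24*cos(2*z)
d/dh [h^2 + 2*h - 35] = 2*h + 2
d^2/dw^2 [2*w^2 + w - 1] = 4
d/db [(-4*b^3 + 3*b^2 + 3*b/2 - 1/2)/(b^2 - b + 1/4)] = 2*(-16*b^3 + 24*b^2 - 18*b + 1)/(8*b^3 - 12*b^2 + 6*b - 1)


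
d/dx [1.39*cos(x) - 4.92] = -1.39*sin(x)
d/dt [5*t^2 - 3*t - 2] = 10*t - 3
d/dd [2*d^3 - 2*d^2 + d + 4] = 6*d^2 - 4*d + 1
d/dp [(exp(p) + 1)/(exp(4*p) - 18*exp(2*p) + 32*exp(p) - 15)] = (-4*(exp(p) + 1)*(exp(3*p) - 9*exp(p) + 8) + exp(4*p) - 18*exp(2*p) + 32*exp(p) - 15)*exp(p)/(exp(4*p) - 18*exp(2*p) + 32*exp(p) - 15)^2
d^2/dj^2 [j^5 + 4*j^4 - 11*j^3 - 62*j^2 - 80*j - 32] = 20*j^3 + 48*j^2 - 66*j - 124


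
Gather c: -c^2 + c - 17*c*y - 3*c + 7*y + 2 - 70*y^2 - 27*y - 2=-c^2 + c*(-17*y - 2) - 70*y^2 - 20*y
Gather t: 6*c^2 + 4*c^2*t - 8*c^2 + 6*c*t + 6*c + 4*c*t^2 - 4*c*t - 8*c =-2*c^2 + 4*c*t^2 - 2*c + t*(4*c^2 + 2*c)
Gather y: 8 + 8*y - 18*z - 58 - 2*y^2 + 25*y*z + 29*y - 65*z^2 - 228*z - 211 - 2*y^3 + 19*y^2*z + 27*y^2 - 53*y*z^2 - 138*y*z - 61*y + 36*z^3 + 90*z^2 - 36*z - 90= -2*y^3 + y^2*(19*z + 25) + y*(-53*z^2 - 113*z - 24) + 36*z^3 + 25*z^2 - 282*z - 351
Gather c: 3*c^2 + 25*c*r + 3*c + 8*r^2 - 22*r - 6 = 3*c^2 + c*(25*r + 3) + 8*r^2 - 22*r - 6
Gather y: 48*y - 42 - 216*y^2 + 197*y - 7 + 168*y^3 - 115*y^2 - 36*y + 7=168*y^3 - 331*y^2 + 209*y - 42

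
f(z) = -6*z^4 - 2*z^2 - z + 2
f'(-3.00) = 659.00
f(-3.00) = -499.00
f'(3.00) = -661.00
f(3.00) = -505.00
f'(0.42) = -4.46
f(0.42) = 1.04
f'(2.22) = -272.47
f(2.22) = -155.81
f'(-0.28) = 0.65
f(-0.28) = 2.09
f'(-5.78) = 4656.53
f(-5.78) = -6755.76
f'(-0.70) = 10.03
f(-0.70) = 0.28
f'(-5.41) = 3820.81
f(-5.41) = -5190.86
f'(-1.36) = 64.81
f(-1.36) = -20.87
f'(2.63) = -448.11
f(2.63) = -301.52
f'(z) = -24*z^3 - 4*z - 1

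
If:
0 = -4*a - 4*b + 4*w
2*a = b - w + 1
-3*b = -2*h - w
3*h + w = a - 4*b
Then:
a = 1/3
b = 1/16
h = -5/48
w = 19/48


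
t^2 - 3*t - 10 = (t - 5)*(t + 2)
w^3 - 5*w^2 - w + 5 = (w - 5)*(w - 1)*(w + 1)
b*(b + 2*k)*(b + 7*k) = b^3 + 9*b^2*k + 14*b*k^2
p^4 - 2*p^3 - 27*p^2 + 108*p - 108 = (p - 3)^2*(p - 2)*(p + 6)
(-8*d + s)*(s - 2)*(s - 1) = -8*d*s^2 + 24*d*s - 16*d + s^3 - 3*s^2 + 2*s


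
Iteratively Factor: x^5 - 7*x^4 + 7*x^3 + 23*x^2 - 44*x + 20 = (x + 2)*(x^4 - 9*x^3 + 25*x^2 - 27*x + 10) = (x - 2)*(x + 2)*(x^3 - 7*x^2 + 11*x - 5) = (x - 2)*(x - 1)*(x + 2)*(x^2 - 6*x + 5) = (x - 5)*(x - 2)*(x - 1)*(x + 2)*(x - 1)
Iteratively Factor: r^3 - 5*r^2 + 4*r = (r - 4)*(r^2 - r) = r*(r - 4)*(r - 1)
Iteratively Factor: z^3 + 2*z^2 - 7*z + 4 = (z - 1)*(z^2 + 3*z - 4) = (z - 1)*(z + 4)*(z - 1)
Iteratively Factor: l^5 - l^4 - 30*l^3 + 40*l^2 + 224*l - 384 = (l - 3)*(l^4 + 2*l^3 - 24*l^2 - 32*l + 128) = (l - 3)*(l - 2)*(l^3 + 4*l^2 - 16*l - 64) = (l - 4)*(l - 3)*(l - 2)*(l^2 + 8*l + 16) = (l - 4)*(l - 3)*(l - 2)*(l + 4)*(l + 4)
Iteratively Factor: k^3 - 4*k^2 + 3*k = (k)*(k^2 - 4*k + 3) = k*(k - 3)*(k - 1)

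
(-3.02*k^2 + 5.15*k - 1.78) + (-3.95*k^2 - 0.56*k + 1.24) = -6.97*k^2 + 4.59*k - 0.54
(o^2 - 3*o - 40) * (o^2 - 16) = o^4 - 3*o^3 - 56*o^2 + 48*o + 640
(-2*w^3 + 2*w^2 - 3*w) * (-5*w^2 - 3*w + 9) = 10*w^5 - 4*w^4 - 9*w^3 + 27*w^2 - 27*w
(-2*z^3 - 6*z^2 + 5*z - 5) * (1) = -2*z^3 - 6*z^2 + 5*z - 5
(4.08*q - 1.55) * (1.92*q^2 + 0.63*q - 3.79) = 7.8336*q^3 - 0.4056*q^2 - 16.4397*q + 5.8745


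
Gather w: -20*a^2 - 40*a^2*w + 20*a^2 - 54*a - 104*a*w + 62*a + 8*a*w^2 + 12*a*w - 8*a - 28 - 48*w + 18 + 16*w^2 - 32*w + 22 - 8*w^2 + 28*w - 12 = w^2*(8*a + 8) + w*(-40*a^2 - 92*a - 52)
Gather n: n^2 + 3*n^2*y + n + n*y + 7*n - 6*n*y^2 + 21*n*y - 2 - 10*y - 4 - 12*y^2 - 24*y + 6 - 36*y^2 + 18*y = n^2*(3*y + 1) + n*(-6*y^2 + 22*y + 8) - 48*y^2 - 16*y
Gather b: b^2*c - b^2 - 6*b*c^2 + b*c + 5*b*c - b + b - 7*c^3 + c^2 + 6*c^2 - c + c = b^2*(c - 1) + b*(-6*c^2 + 6*c) - 7*c^3 + 7*c^2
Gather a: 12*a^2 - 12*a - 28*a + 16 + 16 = 12*a^2 - 40*a + 32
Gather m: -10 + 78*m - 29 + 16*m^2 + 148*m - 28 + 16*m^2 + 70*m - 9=32*m^2 + 296*m - 76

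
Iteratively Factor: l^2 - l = (l)*(l - 1)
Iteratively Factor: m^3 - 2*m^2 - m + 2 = (m + 1)*(m^2 - 3*m + 2) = (m - 2)*(m + 1)*(m - 1)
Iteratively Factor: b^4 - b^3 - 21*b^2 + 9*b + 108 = (b + 3)*(b^3 - 4*b^2 - 9*b + 36) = (b + 3)^2*(b^2 - 7*b + 12) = (b - 3)*(b + 3)^2*(b - 4)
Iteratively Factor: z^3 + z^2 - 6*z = (z + 3)*(z^2 - 2*z) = (z - 2)*(z + 3)*(z)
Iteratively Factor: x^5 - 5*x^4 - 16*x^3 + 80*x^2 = (x - 5)*(x^4 - 16*x^2) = (x - 5)*(x + 4)*(x^3 - 4*x^2) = x*(x - 5)*(x + 4)*(x^2 - 4*x) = x*(x - 5)*(x - 4)*(x + 4)*(x)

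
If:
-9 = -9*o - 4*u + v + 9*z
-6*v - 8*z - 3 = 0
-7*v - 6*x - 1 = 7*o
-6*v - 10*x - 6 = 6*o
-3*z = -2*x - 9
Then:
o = 147/34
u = -109/34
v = -121/34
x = -18/17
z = 39/17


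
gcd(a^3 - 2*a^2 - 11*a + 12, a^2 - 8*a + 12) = 1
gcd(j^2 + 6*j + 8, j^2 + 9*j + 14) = j + 2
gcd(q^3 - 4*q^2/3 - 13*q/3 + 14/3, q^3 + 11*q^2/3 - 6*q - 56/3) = q^2 - q/3 - 14/3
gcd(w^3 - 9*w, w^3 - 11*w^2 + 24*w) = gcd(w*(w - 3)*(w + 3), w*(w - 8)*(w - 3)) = w^2 - 3*w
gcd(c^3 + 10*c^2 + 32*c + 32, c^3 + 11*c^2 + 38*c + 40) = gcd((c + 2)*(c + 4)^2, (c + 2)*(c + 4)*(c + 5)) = c^2 + 6*c + 8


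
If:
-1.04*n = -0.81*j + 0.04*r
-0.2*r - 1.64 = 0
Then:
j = 1.28395061728395*n - 0.404938271604938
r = -8.20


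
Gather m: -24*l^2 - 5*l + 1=-24*l^2 - 5*l + 1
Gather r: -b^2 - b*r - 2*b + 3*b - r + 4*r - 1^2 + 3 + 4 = -b^2 + b + r*(3 - b) + 6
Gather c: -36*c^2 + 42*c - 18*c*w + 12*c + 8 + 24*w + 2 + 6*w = -36*c^2 + c*(54 - 18*w) + 30*w + 10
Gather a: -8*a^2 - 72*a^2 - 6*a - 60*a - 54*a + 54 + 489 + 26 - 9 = -80*a^2 - 120*a + 560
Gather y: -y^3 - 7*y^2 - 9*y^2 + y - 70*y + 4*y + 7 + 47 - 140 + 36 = -y^3 - 16*y^2 - 65*y - 50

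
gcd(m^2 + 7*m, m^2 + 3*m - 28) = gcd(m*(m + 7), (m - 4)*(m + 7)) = m + 7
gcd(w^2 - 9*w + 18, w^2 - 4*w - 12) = w - 6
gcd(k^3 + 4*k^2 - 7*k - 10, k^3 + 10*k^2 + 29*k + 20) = k^2 + 6*k + 5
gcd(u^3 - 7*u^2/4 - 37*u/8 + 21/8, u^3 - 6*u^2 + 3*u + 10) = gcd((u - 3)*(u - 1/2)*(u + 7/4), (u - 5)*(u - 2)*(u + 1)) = 1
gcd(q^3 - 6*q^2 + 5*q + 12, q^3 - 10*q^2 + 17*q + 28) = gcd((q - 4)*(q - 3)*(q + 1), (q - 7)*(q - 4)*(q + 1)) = q^2 - 3*q - 4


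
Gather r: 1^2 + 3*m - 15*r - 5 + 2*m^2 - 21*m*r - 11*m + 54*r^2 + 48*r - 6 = 2*m^2 - 8*m + 54*r^2 + r*(33 - 21*m) - 10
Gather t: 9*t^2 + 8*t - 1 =9*t^2 + 8*t - 1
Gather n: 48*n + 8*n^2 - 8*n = 8*n^2 + 40*n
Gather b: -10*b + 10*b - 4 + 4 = 0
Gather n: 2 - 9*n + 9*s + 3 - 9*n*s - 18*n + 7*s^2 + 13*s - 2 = n*(-9*s - 27) + 7*s^2 + 22*s + 3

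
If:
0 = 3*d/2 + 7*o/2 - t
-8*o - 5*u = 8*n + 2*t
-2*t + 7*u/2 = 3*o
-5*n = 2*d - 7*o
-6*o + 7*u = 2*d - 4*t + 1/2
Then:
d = 109/1564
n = -59/1564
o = -11/1564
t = 125/1564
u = 31/782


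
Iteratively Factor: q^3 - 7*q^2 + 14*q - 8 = (q - 4)*(q^2 - 3*q + 2) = (q - 4)*(q - 2)*(q - 1)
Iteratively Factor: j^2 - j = (j)*(j - 1)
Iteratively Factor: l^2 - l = (l)*(l - 1)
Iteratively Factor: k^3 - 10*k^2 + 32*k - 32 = (k - 2)*(k^2 - 8*k + 16) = (k - 4)*(k - 2)*(k - 4)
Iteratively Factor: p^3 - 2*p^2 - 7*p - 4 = (p + 1)*(p^2 - 3*p - 4) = (p - 4)*(p + 1)*(p + 1)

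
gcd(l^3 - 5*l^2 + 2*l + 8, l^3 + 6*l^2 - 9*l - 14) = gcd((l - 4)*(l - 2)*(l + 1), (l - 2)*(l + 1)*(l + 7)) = l^2 - l - 2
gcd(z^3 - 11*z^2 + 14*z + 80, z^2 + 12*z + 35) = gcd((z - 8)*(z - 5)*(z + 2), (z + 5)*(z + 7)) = 1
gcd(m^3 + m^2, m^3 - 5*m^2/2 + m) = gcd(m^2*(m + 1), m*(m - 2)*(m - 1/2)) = m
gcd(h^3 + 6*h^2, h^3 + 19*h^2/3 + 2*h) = h^2 + 6*h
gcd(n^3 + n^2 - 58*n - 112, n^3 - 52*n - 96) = n^2 - 6*n - 16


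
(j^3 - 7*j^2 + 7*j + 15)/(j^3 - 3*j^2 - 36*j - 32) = (j^2 - 8*j + 15)/(j^2 - 4*j - 32)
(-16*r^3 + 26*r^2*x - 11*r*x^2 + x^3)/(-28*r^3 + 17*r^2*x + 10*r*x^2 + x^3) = (16*r^2 - 10*r*x + x^2)/(28*r^2 + 11*r*x + x^2)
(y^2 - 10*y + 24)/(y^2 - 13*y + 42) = (y - 4)/(y - 7)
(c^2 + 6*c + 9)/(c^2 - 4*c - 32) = (c^2 + 6*c + 9)/(c^2 - 4*c - 32)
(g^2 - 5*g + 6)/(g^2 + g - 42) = (g^2 - 5*g + 6)/(g^2 + g - 42)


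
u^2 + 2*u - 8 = (u - 2)*(u + 4)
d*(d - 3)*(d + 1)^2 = d^4 - d^3 - 5*d^2 - 3*d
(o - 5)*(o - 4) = o^2 - 9*o + 20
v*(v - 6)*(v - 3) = v^3 - 9*v^2 + 18*v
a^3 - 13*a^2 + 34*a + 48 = (a - 8)*(a - 6)*(a + 1)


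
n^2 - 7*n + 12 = (n - 4)*(n - 3)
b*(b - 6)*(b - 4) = b^3 - 10*b^2 + 24*b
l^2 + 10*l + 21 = (l + 3)*(l + 7)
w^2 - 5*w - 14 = (w - 7)*(w + 2)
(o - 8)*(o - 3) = o^2 - 11*o + 24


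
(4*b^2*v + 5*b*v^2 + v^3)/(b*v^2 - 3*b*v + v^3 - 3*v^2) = (4*b + v)/(v - 3)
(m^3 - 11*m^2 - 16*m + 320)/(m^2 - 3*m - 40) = m - 8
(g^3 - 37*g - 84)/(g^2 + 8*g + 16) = (g^2 - 4*g - 21)/(g + 4)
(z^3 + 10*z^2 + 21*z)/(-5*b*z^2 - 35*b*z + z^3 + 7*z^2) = (z + 3)/(-5*b + z)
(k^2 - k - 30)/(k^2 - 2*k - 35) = (k - 6)/(k - 7)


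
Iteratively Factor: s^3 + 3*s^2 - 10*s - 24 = (s - 3)*(s^2 + 6*s + 8) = (s - 3)*(s + 2)*(s + 4)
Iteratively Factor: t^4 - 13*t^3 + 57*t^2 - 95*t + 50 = (t - 5)*(t^3 - 8*t^2 + 17*t - 10) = (t - 5)^2*(t^2 - 3*t + 2) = (t - 5)^2*(t - 1)*(t - 2)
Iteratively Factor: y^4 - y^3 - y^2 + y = (y)*(y^3 - y^2 - y + 1) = y*(y - 1)*(y^2 - 1) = y*(y - 1)*(y + 1)*(y - 1)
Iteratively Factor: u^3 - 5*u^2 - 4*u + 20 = (u - 5)*(u^2 - 4) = (u - 5)*(u - 2)*(u + 2)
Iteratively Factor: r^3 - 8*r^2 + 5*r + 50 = (r + 2)*(r^2 - 10*r + 25) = (r - 5)*(r + 2)*(r - 5)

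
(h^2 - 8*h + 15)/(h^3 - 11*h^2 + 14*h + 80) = (h - 3)/(h^2 - 6*h - 16)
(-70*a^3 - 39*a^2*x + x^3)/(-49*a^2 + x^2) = (10*a^2 + 7*a*x + x^2)/(7*a + x)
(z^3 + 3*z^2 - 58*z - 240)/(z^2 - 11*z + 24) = (z^2 + 11*z + 30)/(z - 3)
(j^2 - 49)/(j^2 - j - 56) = (j - 7)/(j - 8)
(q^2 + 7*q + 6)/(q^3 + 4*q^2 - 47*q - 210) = (q + 1)/(q^2 - 2*q - 35)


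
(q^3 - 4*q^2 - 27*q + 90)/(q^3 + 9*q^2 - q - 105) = (q - 6)/(q + 7)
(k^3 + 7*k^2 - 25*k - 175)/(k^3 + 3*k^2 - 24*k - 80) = (k^2 + 12*k + 35)/(k^2 + 8*k + 16)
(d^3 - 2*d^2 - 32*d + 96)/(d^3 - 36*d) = (d^2 - 8*d + 16)/(d*(d - 6))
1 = 1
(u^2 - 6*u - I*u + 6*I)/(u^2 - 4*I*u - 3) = (u - 6)/(u - 3*I)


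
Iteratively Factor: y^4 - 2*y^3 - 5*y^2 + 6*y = (y - 1)*(y^3 - y^2 - 6*y) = (y - 1)*(y + 2)*(y^2 - 3*y) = y*(y - 1)*(y + 2)*(y - 3)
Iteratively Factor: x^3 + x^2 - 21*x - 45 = (x - 5)*(x^2 + 6*x + 9) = (x - 5)*(x + 3)*(x + 3)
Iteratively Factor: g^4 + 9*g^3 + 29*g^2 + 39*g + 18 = (g + 2)*(g^3 + 7*g^2 + 15*g + 9) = (g + 1)*(g + 2)*(g^2 + 6*g + 9) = (g + 1)*(g + 2)*(g + 3)*(g + 3)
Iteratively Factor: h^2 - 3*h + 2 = (h - 1)*(h - 2)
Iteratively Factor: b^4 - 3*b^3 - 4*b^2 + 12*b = (b)*(b^3 - 3*b^2 - 4*b + 12) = b*(b - 3)*(b^2 - 4) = b*(b - 3)*(b + 2)*(b - 2)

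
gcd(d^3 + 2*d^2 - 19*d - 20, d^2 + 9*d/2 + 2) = 1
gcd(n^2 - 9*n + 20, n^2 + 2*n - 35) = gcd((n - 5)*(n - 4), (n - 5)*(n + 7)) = n - 5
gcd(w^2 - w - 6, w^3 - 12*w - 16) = w + 2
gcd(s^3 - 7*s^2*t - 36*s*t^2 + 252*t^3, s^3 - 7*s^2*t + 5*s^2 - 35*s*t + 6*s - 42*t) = s - 7*t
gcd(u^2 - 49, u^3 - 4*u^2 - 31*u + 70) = u - 7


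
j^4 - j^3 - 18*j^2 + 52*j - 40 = (j - 2)^3*(j + 5)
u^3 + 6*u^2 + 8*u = u*(u + 2)*(u + 4)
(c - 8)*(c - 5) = c^2 - 13*c + 40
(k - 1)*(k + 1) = k^2 - 1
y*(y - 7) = y^2 - 7*y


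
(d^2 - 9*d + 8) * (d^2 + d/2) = d^4 - 17*d^3/2 + 7*d^2/2 + 4*d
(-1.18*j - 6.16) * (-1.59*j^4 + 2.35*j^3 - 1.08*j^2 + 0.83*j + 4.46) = 1.8762*j^5 + 7.0214*j^4 - 13.2016*j^3 + 5.6734*j^2 - 10.3756*j - 27.4736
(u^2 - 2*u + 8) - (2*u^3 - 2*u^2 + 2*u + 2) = -2*u^3 + 3*u^2 - 4*u + 6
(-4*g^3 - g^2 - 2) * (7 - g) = 4*g^4 - 27*g^3 - 7*g^2 + 2*g - 14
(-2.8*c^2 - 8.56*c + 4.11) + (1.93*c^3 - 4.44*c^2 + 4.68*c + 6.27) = 1.93*c^3 - 7.24*c^2 - 3.88*c + 10.38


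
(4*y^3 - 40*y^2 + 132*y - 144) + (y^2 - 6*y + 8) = 4*y^3 - 39*y^2 + 126*y - 136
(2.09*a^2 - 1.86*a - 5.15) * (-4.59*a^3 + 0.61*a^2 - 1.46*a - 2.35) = -9.5931*a^5 + 9.8123*a^4 + 19.4525*a^3 - 5.3374*a^2 + 11.89*a + 12.1025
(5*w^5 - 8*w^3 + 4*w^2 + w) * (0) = 0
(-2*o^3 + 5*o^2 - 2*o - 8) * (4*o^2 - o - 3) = -8*o^5 + 22*o^4 - 7*o^3 - 45*o^2 + 14*o + 24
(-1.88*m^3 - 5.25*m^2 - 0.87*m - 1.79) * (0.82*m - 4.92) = -1.5416*m^4 + 4.9446*m^3 + 25.1166*m^2 + 2.8126*m + 8.8068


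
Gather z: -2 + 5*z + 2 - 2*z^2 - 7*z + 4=-2*z^2 - 2*z + 4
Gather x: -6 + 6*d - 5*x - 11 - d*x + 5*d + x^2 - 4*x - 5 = 11*d + x^2 + x*(-d - 9) - 22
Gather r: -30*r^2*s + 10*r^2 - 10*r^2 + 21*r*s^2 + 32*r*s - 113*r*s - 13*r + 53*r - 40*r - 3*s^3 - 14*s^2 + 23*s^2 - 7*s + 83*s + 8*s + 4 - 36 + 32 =-30*r^2*s + r*(21*s^2 - 81*s) - 3*s^3 + 9*s^2 + 84*s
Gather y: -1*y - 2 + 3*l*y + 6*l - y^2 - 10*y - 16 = 6*l - y^2 + y*(3*l - 11) - 18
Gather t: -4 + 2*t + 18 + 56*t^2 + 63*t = 56*t^2 + 65*t + 14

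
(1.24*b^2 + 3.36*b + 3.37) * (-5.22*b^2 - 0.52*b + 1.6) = -6.4728*b^4 - 18.184*b^3 - 17.3546*b^2 + 3.6236*b + 5.392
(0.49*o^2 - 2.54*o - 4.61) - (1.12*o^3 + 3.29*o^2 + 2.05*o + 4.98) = -1.12*o^3 - 2.8*o^2 - 4.59*o - 9.59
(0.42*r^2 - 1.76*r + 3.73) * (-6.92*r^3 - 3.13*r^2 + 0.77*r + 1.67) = -2.9064*r^5 + 10.8646*r^4 - 19.9794*r^3 - 12.3287*r^2 - 0.0670999999999999*r + 6.2291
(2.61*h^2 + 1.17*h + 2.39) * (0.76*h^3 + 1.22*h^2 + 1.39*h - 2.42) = 1.9836*h^5 + 4.0734*h^4 + 6.8717*h^3 - 1.7741*h^2 + 0.4907*h - 5.7838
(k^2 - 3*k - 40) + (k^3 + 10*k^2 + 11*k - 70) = k^3 + 11*k^2 + 8*k - 110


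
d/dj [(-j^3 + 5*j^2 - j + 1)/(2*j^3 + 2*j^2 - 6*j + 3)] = (-12*j^4 + 16*j^3 - 43*j^2 + 26*j + 3)/(4*j^6 + 8*j^5 - 20*j^4 - 12*j^3 + 48*j^2 - 36*j + 9)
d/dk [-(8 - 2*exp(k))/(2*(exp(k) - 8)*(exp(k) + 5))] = (-exp(2*k) + 8*exp(k) - 52)*exp(k)/(exp(4*k) - 6*exp(3*k) - 71*exp(2*k) + 240*exp(k) + 1600)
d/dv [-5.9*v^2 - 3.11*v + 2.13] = -11.8*v - 3.11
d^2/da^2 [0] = 0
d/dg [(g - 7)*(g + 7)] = 2*g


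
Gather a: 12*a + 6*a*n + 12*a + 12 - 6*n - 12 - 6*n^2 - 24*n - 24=a*(6*n + 24) - 6*n^2 - 30*n - 24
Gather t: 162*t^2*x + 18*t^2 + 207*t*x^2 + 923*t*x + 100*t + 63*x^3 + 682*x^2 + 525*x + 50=t^2*(162*x + 18) + t*(207*x^2 + 923*x + 100) + 63*x^3 + 682*x^2 + 525*x + 50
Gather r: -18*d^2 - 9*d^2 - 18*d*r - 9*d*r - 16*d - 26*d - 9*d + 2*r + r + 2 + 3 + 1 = -27*d^2 - 51*d + r*(3 - 27*d) + 6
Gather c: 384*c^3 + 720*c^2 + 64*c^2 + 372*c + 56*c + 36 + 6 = 384*c^3 + 784*c^2 + 428*c + 42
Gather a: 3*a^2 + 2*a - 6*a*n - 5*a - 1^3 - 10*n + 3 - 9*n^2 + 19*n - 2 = 3*a^2 + a*(-6*n - 3) - 9*n^2 + 9*n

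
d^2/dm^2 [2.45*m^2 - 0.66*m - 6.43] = 4.90000000000000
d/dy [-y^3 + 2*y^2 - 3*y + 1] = -3*y^2 + 4*y - 3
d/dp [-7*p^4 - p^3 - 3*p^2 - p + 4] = -28*p^3 - 3*p^2 - 6*p - 1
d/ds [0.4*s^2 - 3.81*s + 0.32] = 0.8*s - 3.81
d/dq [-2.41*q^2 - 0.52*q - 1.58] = -4.82*q - 0.52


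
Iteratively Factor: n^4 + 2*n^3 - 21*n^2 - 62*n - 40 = (n - 5)*(n^3 + 7*n^2 + 14*n + 8) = (n - 5)*(n + 1)*(n^2 + 6*n + 8) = (n - 5)*(n + 1)*(n + 2)*(n + 4)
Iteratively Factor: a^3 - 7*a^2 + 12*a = (a - 3)*(a^2 - 4*a) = a*(a - 3)*(a - 4)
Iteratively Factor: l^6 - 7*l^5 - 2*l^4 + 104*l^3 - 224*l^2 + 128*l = (l - 2)*(l^5 - 5*l^4 - 12*l^3 + 80*l^2 - 64*l) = l*(l - 2)*(l^4 - 5*l^3 - 12*l^2 + 80*l - 64) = l*(l - 2)*(l + 4)*(l^3 - 9*l^2 + 24*l - 16) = l*(l - 4)*(l - 2)*(l + 4)*(l^2 - 5*l + 4) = l*(l - 4)*(l - 2)*(l - 1)*(l + 4)*(l - 4)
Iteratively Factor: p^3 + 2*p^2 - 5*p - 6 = (p + 3)*(p^2 - p - 2) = (p + 1)*(p + 3)*(p - 2)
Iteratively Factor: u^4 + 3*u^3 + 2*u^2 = (u + 1)*(u^3 + 2*u^2) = (u + 1)*(u + 2)*(u^2) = u*(u + 1)*(u + 2)*(u)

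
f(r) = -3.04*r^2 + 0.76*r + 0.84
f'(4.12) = -24.29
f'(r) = 0.76 - 6.08*r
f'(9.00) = -53.96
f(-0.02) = 0.82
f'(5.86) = -34.87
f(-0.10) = 0.73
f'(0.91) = -4.77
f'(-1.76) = 11.46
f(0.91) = -0.99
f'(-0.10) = 1.37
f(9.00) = -238.56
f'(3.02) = -17.60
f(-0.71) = -1.23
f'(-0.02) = 0.88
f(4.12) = -47.63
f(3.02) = -24.59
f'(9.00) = -53.96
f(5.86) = -99.10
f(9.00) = -238.56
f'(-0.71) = 5.08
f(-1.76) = -9.91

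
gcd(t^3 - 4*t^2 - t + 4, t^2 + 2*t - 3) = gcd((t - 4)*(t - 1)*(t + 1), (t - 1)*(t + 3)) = t - 1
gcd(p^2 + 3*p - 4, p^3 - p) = p - 1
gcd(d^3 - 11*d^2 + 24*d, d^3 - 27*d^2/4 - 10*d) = d^2 - 8*d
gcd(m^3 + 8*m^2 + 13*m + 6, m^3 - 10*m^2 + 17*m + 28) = m + 1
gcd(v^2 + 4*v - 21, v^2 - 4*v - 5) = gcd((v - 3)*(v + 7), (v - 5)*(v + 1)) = 1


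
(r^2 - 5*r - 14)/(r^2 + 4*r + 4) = (r - 7)/(r + 2)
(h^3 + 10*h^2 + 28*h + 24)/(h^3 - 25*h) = (h^3 + 10*h^2 + 28*h + 24)/(h*(h^2 - 25))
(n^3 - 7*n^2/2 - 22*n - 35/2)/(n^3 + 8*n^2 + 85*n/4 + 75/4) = 2*(n^2 - 6*n - 7)/(2*n^2 + 11*n + 15)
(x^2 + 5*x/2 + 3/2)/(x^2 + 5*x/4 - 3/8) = 4*(x + 1)/(4*x - 1)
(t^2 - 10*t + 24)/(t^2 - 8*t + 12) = (t - 4)/(t - 2)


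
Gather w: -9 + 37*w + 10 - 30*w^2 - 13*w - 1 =-30*w^2 + 24*w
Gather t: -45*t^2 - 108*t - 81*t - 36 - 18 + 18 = -45*t^2 - 189*t - 36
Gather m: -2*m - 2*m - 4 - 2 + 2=-4*m - 4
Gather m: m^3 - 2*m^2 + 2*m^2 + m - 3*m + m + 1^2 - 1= m^3 - m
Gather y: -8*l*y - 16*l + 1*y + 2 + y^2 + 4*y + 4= -16*l + y^2 + y*(5 - 8*l) + 6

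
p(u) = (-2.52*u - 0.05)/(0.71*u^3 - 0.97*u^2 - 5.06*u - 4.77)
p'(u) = (-2.52*u - 0.05)*(-2.13*u^2 + 1.94*u + 5.06)/(0.71*u^3 - 0.97*u^2 - 5.06*u - 4.77)^2 - 2.52/(0.71*u^3 - 0.97*u^2 - 5.06*u - 4.77)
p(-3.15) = -0.38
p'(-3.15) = -0.29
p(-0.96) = -1.65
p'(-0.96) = 3.18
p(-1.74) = -1.64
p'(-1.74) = -2.00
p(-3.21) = -0.37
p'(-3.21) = -0.27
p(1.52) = 0.32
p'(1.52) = 0.13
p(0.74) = 0.22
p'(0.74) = 0.15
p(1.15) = 0.27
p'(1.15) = 0.12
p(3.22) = 1.10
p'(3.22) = 1.94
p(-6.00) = -0.09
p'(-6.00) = -0.03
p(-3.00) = -0.43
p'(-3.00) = -0.35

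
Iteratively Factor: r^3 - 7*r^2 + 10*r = (r - 2)*(r^2 - 5*r) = r*(r - 2)*(r - 5)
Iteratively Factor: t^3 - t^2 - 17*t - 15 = (t + 1)*(t^2 - 2*t - 15) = (t - 5)*(t + 1)*(t + 3)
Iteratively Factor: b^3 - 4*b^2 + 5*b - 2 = (b - 2)*(b^2 - 2*b + 1) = (b - 2)*(b - 1)*(b - 1)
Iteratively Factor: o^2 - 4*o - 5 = (o - 5)*(o + 1)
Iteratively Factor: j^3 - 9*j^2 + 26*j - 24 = (j - 2)*(j^2 - 7*j + 12) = (j - 3)*(j - 2)*(j - 4)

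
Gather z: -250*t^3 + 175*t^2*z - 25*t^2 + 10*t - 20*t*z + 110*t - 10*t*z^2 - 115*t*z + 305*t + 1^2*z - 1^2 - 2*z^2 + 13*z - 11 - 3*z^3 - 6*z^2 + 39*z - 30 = -250*t^3 - 25*t^2 + 425*t - 3*z^3 + z^2*(-10*t - 8) + z*(175*t^2 - 135*t + 53) - 42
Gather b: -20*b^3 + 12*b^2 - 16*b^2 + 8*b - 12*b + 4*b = -20*b^3 - 4*b^2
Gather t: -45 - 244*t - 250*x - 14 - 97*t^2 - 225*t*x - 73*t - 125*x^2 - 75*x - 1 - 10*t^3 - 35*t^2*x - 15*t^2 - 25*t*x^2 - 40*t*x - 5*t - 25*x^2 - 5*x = -10*t^3 + t^2*(-35*x - 112) + t*(-25*x^2 - 265*x - 322) - 150*x^2 - 330*x - 60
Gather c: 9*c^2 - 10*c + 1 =9*c^2 - 10*c + 1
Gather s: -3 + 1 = -2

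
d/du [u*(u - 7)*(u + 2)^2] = 4*u^3 - 9*u^2 - 48*u - 28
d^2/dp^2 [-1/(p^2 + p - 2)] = 2*(p^2 + p - (2*p + 1)^2 - 2)/(p^2 + p - 2)^3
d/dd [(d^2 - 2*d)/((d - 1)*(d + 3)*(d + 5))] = (-d^4 + 4*d^3 + 21*d^2 - 30*d + 30)/(d^6 + 14*d^5 + 63*d^4 + 68*d^3 - 161*d^2 - 210*d + 225)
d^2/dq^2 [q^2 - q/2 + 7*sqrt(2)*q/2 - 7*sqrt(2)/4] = 2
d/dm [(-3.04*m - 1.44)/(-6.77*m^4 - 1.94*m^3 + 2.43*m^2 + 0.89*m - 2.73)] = (-61.7424*m^4 - 50.7904*m^3 - 0.9936*m^2 + 6.9984*m + 9.5808)/(45.8329*m^8 + 26.2676*m^7 - 29.1386*m^6 - 21.479*m^5 + 39.4159*m^4 + 14.9178*m^3 - 12.4757*m^2 - 4.8594*m + 7.4529)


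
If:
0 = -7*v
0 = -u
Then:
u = 0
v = 0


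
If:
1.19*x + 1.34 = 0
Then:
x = -1.13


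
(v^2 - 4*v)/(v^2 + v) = (v - 4)/(v + 1)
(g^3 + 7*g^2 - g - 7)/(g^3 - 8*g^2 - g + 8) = (g + 7)/(g - 8)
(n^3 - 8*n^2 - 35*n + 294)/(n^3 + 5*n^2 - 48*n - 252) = (n - 7)/(n + 6)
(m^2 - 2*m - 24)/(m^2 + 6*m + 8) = (m - 6)/(m + 2)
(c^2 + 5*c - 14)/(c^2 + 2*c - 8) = (c + 7)/(c + 4)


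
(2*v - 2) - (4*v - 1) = -2*v - 1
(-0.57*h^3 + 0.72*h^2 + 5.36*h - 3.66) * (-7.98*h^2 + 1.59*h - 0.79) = 4.5486*h^5 - 6.6519*h^4 - 41.1777*h^3 + 37.1604*h^2 - 10.0538*h + 2.8914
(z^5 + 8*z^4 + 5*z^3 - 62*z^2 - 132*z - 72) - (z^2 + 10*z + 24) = z^5 + 8*z^4 + 5*z^3 - 63*z^2 - 142*z - 96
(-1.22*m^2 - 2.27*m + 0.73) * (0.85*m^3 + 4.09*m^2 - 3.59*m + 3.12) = -1.037*m^5 - 6.9193*m^4 - 4.284*m^3 + 7.3286*m^2 - 9.7031*m + 2.2776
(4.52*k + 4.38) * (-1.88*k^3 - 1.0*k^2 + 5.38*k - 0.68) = -8.4976*k^4 - 12.7544*k^3 + 19.9376*k^2 + 20.4908*k - 2.9784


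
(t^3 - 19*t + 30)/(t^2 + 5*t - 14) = (t^2 + 2*t - 15)/(t + 7)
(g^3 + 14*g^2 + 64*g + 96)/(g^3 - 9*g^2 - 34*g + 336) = (g^2 + 8*g + 16)/(g^2 - 15*g + 56)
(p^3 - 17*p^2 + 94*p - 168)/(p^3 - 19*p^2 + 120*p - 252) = (p - 4)/(p - 6)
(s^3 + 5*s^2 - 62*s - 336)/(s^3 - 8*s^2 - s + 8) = (s^2 + 13*s + 42)/(s^2 - 1)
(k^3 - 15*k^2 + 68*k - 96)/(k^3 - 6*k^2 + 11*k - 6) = (k^2 - 12*k + 32)/(k^2 - 3*k + 2)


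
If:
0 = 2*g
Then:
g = 0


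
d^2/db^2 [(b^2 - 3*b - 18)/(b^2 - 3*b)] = 108*(-b^2 + 3*b - 3)/(b^3*(b^3 - 9*b^2 + 27*b - 27))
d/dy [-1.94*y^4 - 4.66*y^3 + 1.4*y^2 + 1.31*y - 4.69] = -7.76*y^3 - 13.98*y^2 + 2.8*y + 1.31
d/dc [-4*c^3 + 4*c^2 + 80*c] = -12*c^2 + 8*c + 80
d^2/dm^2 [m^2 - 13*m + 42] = 2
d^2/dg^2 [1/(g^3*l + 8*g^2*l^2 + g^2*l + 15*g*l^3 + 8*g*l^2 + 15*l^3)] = 2*(-(3*g + 8*l + 1)*(g^3 + 8*g^2*l + g^2 + 15*g*l^2 + 8*g*l + 15*l^2) + (3*g^2 + 16*g*l + 2*g + 15*l^2 + 8*l)^2)/(l*(g^3 + 8*g^2*l + g^2 + 15*g*l^2 + 8*g*l + 15*l^2)^3)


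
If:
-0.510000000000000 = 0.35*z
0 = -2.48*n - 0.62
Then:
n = -0.25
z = -1.46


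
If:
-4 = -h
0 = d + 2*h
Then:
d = -8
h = 4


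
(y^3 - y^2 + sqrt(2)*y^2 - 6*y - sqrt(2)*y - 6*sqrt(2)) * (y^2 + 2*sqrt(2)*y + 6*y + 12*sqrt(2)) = y^5 + 3*sqrt(2)*y^4 + 5*y^4 - 8*y^3 + 15*sqrt(2)*y^3 - 36*sqrt(2)*y^2 - 16*y^2 - 108*sqrt(2)*y - 48*y - 144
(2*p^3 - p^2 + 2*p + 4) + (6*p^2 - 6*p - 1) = 2*p^3 + 5*p^2 - 4*p + 3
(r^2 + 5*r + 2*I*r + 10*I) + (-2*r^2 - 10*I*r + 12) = -r^2 + 5*r - 8*I*r + 12 + 10*I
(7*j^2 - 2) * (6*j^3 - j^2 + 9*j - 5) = 42*j^5 - 7*j^4 + 51*j^3 - 33*j^2 - 18*j + 10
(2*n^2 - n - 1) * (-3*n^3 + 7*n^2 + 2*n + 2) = -6*n^5 + 17*n^4 - 5*n^2 - 4*n - 2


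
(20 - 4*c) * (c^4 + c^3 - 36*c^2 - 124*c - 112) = -4*c^5 + 16*c^4 + 164*c^3 - 224*c^2 - 2032*c - 2240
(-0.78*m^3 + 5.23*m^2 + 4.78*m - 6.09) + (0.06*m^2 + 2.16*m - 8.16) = -0.78*m^3 + 5.29*m^2 + 6.94*m - 14.25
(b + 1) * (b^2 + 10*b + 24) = b^3 + 11*b^2 + 34*b + 24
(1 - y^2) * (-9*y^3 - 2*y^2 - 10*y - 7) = 9*y^5 + 2*y^4 + y^3 + 5*y^2 - 10*y - 7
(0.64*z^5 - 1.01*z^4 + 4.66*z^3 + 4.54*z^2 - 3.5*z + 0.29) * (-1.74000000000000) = -1.1136*z^5 + 1.7574*z^4 - 8.1084*z^3 - 7.8996*z^2 + 6.09*z - 0.5046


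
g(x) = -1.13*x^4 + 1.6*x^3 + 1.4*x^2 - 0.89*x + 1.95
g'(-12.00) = 8467.27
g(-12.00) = -25982.25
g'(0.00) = -0.89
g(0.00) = 1.95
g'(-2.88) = 138.83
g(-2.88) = -99.84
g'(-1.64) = 27.37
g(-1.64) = -8.06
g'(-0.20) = -1.22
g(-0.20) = 2.17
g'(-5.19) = 745.76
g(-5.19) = -999.27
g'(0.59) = 1.50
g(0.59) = 2.10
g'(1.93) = -10.10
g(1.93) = 1.27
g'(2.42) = -30.06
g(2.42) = -8.08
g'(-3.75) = 294.47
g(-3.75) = -282.86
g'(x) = -4.52*x^3 + 4.8*x^2 + 2.8*x - 0.89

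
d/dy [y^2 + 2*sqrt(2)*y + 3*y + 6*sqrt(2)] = 2*y + 2*sqrt(2) + 3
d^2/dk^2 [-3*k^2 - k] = -6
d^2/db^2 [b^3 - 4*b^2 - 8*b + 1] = 6*b - 8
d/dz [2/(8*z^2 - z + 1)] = 2*(1 - 16*z)/(8*z^2 - z + 1)^2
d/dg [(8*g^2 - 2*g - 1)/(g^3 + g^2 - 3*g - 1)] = (-8*g^4 + 4*g^3 - 19*g^2 - 14*g - 1)/(g^6 + 2*g^5 - 5*g^4 - 8*g^3 + 7*g^2 + 6*g + 1)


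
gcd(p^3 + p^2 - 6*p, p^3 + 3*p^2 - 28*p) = p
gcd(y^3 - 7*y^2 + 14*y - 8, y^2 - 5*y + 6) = y - 2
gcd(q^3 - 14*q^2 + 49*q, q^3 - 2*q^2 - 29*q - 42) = q - 7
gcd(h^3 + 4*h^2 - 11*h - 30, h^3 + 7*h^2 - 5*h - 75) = h^2 + 2*h - 15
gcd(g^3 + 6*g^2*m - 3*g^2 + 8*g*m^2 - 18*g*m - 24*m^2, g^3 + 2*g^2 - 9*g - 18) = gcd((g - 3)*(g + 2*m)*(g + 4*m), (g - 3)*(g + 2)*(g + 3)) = g - 3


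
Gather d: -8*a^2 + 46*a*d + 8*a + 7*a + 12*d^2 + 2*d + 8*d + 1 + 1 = -8*a^2 + 15*a + 12*d^2 + d*(46*a + 10) + 2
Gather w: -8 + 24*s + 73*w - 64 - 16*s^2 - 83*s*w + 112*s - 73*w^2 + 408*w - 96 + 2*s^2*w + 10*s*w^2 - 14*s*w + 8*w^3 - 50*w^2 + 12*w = -16*s^2 + 136*s + 8*w^3 + w^2*(10*s - 123) + w*(2*s^2 - 97*s + 493) - 168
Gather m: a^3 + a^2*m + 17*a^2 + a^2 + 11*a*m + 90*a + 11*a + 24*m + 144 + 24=a^3 + 18*a^2 + 101*a + m*(a^2 + 11*a + 24) + 168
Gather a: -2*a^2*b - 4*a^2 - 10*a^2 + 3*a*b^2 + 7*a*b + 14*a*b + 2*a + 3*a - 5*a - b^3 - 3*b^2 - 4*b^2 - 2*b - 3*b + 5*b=a^2*(-2*b - 14) + a*(3*b^2 + 21*b) - b^3 - 7*b^2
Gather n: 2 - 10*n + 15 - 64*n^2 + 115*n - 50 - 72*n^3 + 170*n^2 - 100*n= -72*n^3 + 106*n^2 + 5*n - 33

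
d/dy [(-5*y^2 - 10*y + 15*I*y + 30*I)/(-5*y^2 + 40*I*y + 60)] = (-y^2*(2 + 5*I) + 12*y*(-2 + I) + 24 + 36*I)/(y^4 - 16*I*y^3 - 88*y^2 + 192*I*y + 144)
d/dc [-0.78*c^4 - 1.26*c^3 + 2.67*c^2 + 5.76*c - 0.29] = -3.12*c^3 - 3.78*c^2 + 5.34*c + 5.76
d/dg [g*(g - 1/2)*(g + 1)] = 3*g^2 + g - 1/2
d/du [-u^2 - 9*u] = -2*u - 9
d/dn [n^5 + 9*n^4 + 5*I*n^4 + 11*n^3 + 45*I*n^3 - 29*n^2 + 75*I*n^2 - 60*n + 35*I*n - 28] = 5*n^4 + n^3*(36 + 20*I) + n^2*(33 + 135*I) + n*(-58 + 150*I) - 60 + 35*I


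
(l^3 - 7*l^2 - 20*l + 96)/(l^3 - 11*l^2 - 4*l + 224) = (l - 3)/(l - 7)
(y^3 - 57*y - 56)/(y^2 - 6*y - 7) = (y^2 - y - 56)/(y - 7)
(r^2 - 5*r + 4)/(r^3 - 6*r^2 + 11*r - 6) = (r - 4)/(r^2 - 5*r + 6)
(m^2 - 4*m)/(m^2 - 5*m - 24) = m*(4 - m)/(-m^2 + 5*m + 24)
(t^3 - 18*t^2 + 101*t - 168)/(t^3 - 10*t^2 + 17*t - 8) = (t^2 - 10*t + 21)/(t^2 - 2*t + 1)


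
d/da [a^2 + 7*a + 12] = 2*a + 7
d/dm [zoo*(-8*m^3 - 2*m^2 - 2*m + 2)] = zoo*(m^2 + m + 1)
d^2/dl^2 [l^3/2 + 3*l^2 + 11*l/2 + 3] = 3*l + 6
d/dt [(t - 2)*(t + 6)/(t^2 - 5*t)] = 3*(-3*t^2 + 8*t - 20)/(t^2*(t^2 - 10*t + 25))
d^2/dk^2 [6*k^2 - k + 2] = 12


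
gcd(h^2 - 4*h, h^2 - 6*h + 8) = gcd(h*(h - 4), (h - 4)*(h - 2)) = h - 4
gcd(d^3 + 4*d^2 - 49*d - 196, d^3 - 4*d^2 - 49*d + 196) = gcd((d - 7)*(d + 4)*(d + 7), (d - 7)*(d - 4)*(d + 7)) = d^2 - 49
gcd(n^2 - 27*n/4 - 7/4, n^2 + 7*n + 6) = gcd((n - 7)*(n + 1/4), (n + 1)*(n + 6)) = 1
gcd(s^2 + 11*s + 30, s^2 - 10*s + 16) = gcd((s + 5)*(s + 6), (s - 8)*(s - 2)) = 1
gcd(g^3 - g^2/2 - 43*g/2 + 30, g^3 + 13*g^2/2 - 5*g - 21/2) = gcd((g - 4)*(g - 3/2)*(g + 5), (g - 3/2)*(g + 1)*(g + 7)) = g - 3/2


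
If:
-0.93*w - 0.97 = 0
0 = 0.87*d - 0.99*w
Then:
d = -1.19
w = -1.04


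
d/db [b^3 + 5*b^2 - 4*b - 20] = 3*b^2 + 10*b - 4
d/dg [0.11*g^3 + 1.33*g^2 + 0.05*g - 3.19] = 0.33*g^2 + 2.66*g + 0.05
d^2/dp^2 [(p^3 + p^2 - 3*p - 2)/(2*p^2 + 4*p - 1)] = 2*(-2*p^3 - 30*p^2 - 63*p - 47)/(8*p^6 + 48*p^5 + 84*p^4 + 16*p^3 - 42*p^2 + 12*p - 1)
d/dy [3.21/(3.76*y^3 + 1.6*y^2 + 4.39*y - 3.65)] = (-36.2088*y^2 - 10.272*y - 14.0919)/(3.76*y^3 + 1.6*y^2 + 4.39*y - 3.65)^2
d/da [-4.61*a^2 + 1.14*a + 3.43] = 1.14 - 9.22*a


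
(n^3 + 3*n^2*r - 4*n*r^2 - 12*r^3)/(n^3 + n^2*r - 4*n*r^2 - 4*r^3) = (n + 3*r)/(n + r)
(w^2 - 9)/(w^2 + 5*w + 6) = (w - 3)/(w + 2)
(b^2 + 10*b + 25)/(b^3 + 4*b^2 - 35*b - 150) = 1/(b - 6)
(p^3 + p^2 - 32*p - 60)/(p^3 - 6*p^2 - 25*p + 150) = (p + 2)/(p - 5)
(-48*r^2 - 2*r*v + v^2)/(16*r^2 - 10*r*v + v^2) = (-6*r - v)/(2*r - v)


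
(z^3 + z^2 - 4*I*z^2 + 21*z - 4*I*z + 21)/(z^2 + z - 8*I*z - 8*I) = (z^2 - 4*I*z + 21)/(z - 8*I)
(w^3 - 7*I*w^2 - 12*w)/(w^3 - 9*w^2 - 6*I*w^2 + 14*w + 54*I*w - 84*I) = (w^3 - 7*I*w^2 - 12*w)/(w^3 + w^2*(-9 - 6*I) + w*(14 + 54*I) - 84*I)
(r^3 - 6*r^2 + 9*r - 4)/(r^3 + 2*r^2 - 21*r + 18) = (r^2 - 5*r + 4)/(r^2 + 3*r - 18)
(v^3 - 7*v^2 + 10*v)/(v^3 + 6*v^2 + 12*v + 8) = v*(v^2 - 7*v + 10)/(v^3 + 6*v^2 + 12*v + 8)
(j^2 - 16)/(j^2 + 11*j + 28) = (j - 4)/(j + 7)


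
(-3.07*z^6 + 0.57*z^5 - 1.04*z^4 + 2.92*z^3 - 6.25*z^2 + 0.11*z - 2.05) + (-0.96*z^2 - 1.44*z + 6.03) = -3.07*z^6 + 0.57*z^5 - 1.04*z^4 + 2.92*z^3 - 7.21*z^2 - 1.33*z + 3.98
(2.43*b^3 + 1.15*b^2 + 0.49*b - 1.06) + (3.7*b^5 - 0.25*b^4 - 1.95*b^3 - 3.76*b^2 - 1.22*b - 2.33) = 3.7*b^5 - 0.25*b^4 + 0.48*b^3 - 2.61*b^2 - 0.73*b - 3.39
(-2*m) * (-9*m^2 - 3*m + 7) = 18*m^3 + 6*m^2 - 14*m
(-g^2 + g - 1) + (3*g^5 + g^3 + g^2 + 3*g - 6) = 3*g^5 + g^3 + 4*g - 7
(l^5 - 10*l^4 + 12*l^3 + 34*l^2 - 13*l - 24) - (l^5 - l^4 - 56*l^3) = -9*l^4 + 68*l^3 + 34*l^2 - 13*l - 24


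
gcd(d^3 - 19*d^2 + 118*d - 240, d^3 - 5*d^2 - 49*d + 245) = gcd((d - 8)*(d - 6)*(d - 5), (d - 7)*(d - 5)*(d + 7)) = d - 5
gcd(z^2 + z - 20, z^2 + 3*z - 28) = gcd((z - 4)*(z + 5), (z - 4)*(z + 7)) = z - 4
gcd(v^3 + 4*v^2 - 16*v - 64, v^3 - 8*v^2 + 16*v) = v - 4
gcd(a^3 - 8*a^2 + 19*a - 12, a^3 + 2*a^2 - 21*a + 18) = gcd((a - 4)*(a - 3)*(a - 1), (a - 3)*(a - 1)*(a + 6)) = a^2 - 4*a + 3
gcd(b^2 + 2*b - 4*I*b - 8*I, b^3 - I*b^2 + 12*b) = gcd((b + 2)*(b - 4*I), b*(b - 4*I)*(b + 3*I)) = b - 4*I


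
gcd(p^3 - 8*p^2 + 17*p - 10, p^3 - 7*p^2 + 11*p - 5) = p^2 - 6*p + 5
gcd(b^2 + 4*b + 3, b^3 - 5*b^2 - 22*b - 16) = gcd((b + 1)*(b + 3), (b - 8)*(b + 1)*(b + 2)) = b + 1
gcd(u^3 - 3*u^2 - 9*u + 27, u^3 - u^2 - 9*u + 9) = u^2 - 9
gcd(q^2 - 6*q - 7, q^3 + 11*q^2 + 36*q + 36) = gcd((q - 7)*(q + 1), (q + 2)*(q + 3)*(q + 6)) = 1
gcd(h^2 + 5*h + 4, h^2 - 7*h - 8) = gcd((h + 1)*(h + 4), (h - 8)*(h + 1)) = h + 1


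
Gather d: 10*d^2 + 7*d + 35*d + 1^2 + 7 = 10*d^2 + 42*d + 8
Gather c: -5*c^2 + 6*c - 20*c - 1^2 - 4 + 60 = -5*c^2 - 14*c + 55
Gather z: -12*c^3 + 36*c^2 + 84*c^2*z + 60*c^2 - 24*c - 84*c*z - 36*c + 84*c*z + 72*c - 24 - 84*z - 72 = -12*c^3 + 96*c^2 + 12*c + z*(84*c^2 - 84) - 96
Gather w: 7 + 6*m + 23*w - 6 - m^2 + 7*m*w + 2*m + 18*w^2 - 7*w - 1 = -m^2 + 8*m + 18*w^2 + w*(7*m + 16)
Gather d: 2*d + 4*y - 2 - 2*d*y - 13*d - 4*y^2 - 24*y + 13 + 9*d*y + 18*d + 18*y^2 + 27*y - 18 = d*(7*y + 7) + 14*y^2 + 7*y - 7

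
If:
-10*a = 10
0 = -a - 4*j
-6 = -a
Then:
No Solution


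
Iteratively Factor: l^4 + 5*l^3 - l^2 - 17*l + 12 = (l + 3)*(l^3 + 2*l^2 - 7*l + 4) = (l - 1)*(l + 3)*(l^2 + 3*l - 4) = (l - 1)*(l + 3)*(l + 4)*(l - 1)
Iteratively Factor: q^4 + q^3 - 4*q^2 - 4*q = (q)*(q^3 + q^2 - 4*q - 4) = q*(q + 1)*(q^2 - 4) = q*(q - 2)*(q + 1)*(q + 2)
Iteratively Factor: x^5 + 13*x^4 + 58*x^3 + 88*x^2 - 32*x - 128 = (x + 2)*(x^4 + 11*x^3 + 36*x^2 + 16*x - 64) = (x + 2)*(x + 4)*(x^3 + 7*x^2 + 8*x - 16) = (x + 2)*(x + 4)^2*(x^2 + 3*x - 4) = (x + 2)*(x + 4)^3*(x - 1)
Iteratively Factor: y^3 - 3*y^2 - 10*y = (y)*(y^2 - 3*y - 10) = y*(y - 5)*(y + 2)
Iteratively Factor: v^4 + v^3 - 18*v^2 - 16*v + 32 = (v + 2)*(v^3 - v^2 - 16*v + 16) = (v - 4)*(v + 2)*(v^2 + 3*v - 4) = (v - 4)*(v + 2)*(v + 4)*(v - 1)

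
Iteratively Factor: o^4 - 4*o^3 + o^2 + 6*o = (o - 3)*(o^3 - o^2 - 2*o) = (o - 3)*(o - 2)*(o^2 + o) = (o - 3)*(o - 2)*(o + 1)*(o)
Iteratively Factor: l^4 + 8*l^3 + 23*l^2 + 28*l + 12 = (l + 3)*(l^3 + 5*l^2 + 8*l + 4) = (l + 2)*(l + 3)*(l^2 + 3*l + 2) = (l + 1)*(l + 2)*(l + 3)*(l + 2)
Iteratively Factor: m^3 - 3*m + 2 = (m + 2)*(m^2 - 2*m + 1) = (m - 1)*(m + 2)*(m - 1)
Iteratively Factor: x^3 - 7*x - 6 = (x + 1)*(x^2 - x - 6) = (x - 3)*(x + 1)*(x + 2)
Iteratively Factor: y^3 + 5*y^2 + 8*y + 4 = (y + 1)*(y^2 + 4*y + 4) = (y + 1)*(y + 2)*(y + 2)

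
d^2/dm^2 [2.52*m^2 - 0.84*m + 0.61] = 5.04000000000000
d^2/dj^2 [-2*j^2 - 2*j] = -4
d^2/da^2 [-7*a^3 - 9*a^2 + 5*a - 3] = -42*a - 18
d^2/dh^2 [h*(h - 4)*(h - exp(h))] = -h^2*exp(h) + 6*h + 6*exp(h) - 8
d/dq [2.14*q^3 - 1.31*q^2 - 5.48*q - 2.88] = 6.42*q^2 - 2.62*q - 5.48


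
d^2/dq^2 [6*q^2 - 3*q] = 12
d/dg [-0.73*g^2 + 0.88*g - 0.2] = 0.88 - 1.46*g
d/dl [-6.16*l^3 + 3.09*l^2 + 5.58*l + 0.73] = -18.48*l^2 + 6.18*l + 5.58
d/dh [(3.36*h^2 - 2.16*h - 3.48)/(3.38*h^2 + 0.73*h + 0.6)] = (9.7536*h^2 + 27.5568*h + 1.2444)/(11.4244*h^4 + 4.9348*h^3 + 4.5889*h^2 + 0.876*h + 0.36)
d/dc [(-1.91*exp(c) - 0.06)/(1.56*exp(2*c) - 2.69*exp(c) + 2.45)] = (2.9796*exp(2*c) + 0.1872*exp(c) - 4.8409)*exp(c)/(2.4336*exp(4*c) - 8.3928*exp(3*c) + 14.8801*exp(2*c) - 13.181*exp(c) + 6.0025)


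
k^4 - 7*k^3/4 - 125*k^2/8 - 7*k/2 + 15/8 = (k - 5)*(k - 1/4)*(k + 1/2)*(k + 3)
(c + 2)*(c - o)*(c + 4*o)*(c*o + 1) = c^4*o + 3*c^3*o^2 + 2*c^3*o + c^3 - 4*c^2*o^3 + 6*c^2*o^2 + 3*c^2*o + 2*c^2 - 8*c*o^3 - 4*c*o^2 + 6*c*o - 8*o^2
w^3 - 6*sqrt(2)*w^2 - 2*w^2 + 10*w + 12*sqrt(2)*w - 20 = (w - 2)*(w - 5*sqrt(2))*(w - sqrt(2))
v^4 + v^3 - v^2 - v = v*(v - 1)*(v + 1)^2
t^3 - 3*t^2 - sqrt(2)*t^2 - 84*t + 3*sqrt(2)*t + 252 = (t - 3)*(t - 7*sqrt(2))*(t + 6*sqrt(2))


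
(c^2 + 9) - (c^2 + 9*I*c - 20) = -9*I*c + 29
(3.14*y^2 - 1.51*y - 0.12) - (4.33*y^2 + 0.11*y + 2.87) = -1.19*y^2 - 1.62*y - 2.99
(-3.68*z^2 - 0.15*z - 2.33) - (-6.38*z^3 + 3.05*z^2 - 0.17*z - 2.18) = 6.38*z^3 - 6.73*z^2 + 0.02*z - 0.15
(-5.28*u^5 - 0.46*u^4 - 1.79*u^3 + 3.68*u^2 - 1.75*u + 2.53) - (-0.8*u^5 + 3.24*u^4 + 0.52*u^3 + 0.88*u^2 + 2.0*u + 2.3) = -4.48*u^5 - 3.7*u^4 - 2.31*u^3 + 2.8*u^2 - 3.75*u + 0.23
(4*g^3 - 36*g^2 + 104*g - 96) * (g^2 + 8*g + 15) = 4*g^5 - 4*g^4 - 124*g^3 + 196*g^2 + 792*g - 1440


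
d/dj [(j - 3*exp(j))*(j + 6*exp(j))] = 3*j*exp(j) + 2*j - 36*exp(2*j) + 3*exp(j)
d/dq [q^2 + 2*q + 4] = 2*q + 2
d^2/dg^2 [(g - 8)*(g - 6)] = 2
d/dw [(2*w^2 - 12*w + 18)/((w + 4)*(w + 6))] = 4*(8*w^2 + 15*w - 117)/(w^4 + 20*w^3 + 148*w^2 + 480*w + 576)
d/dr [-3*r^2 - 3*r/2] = -6*r - 3/2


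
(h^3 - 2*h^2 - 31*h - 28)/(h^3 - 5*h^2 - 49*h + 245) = (h^2 + 5*h + 4)/(h^2 + 2*h - 35)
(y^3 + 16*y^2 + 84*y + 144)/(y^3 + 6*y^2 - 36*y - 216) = (y + 4)/(y - 6)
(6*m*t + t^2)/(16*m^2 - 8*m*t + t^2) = t*(6*m + t)/(16*m^2 - 8*m*t + t^2)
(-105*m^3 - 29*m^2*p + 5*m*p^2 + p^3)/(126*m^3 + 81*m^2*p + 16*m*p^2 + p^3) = (-5*m + p)/(6*m + p)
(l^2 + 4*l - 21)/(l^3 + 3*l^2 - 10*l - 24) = (l + 7)/(l^2 + 6*l + 8)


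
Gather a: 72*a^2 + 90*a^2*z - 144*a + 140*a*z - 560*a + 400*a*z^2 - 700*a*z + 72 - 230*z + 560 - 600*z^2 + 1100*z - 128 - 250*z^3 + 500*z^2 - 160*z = a^2*(90*z + 72) + a*(400*z^2 - 560*z - 704) - 250*z^3 - 100*z^2 + 710*z + 504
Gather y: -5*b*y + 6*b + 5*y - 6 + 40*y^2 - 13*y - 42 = 6*b + 40*y^2 + y*(-5*b - 8) - 48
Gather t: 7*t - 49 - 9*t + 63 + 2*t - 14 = 0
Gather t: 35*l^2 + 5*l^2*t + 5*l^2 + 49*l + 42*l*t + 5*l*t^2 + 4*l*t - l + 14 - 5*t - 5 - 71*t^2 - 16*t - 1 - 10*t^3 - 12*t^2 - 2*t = 40*l^2 + 48*l - 10*t^3 + t^2*(5*l - 83) + t*(5*l^2 + 46*l - 23) + 8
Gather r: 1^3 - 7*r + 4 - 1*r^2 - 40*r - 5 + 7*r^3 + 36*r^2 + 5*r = 7*r^3 + 35*r^2 - 42*r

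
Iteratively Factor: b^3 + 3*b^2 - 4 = (b - 1)*(b^2 + 4*b + 4) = (b - 1)*(b + 2)*(b + 2)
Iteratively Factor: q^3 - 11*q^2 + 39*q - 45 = (q - 5)*(q^2 - 6*q + 9) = (q - 5)*(q - 3)*(q - 3)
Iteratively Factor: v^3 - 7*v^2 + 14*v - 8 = (v - 2)*(v^2 - 5*v + 4) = (v - 4)*(v - 2)*(v - 1)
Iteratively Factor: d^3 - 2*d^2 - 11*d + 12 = (d - 1)*(d^2 - d - 12) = (d - 4)*(d - 1)*(d + 3)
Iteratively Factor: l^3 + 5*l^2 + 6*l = (l + 2)*(l^2 + 3*l) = (l + 2)*(l + 3)*(l)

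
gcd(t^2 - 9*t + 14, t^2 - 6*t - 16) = 1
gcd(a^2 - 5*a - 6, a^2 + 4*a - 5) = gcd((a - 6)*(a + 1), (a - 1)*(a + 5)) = 1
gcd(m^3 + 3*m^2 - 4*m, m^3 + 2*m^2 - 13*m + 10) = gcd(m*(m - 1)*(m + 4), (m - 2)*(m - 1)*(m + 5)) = m - 1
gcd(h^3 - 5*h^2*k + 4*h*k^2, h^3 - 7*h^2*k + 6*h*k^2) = h^2 - h*k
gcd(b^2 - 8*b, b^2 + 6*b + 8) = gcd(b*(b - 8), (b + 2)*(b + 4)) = 1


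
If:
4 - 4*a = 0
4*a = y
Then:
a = 1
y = 4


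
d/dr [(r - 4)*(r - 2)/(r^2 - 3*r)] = (3*r^2 - 16*r + 24)/(r^2*(r^2 - 6*r + 9))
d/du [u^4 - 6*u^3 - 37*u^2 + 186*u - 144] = 4*u^3 - 18*u^2 - 74*u + 186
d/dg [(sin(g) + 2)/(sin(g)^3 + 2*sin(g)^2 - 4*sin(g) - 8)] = -sin(2*g)/((sin(g) - 2)^2*(sin(g) + 2)^2)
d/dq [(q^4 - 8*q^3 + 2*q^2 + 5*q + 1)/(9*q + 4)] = (27*q^4 - 128*q^3 - 78*q^2 + 16*q + 11)/(81*q^2 + 72*q + 16)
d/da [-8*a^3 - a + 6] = -24*a^2 - 1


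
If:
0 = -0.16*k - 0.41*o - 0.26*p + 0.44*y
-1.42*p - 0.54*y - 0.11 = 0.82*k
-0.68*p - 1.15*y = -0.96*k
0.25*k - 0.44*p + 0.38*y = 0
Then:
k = -0.05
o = 0.03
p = -0.04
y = -0.02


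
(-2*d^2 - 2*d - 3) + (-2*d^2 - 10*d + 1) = -4*d^2 - 12*d - 2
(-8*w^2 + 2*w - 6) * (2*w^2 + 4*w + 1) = -16*w^4 - 28*w^3 - 12*w^2 - 22*w - 6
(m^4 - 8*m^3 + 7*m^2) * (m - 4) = m^5 - 12*m^4 + 39*m^3 - 28*m^2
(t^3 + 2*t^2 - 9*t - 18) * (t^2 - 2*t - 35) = t^5 - 48*t^3 - 70*t^2 + 351*t + 630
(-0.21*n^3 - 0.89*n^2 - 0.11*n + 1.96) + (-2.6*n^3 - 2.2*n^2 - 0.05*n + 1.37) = -2.81*n^3 - 3.09*n^2 - 0.16*n + 3.33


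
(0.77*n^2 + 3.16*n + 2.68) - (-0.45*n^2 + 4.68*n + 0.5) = 1.22*n^2 - 1.52*n + 2.18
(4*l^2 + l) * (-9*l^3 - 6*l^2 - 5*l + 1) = -36*l^5 - 33*l^4 - 26*l^3 - l^2 + l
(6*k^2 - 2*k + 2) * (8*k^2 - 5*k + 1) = 48*k^4 - 46*k^3 + 32*k^2 - 12*k + 2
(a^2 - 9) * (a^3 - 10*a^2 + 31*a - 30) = a^5 - 10*a^4 + 22*a^3 + 60*a^2 - 279*a + 270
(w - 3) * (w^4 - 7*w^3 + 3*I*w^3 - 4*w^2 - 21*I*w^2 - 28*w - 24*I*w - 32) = w^5 - 10*w^4 + 3*I*w^4 + 17*w^3 - 30*I*w^3 - 16*w^2 + 39*I*w^2 + 52*w + 72*I*w + 96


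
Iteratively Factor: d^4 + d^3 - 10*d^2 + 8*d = (d + 4)*(d^3 - 3*d^2 + 2*d) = (d - 1)*(d + 4)*(d^2 - 2*d) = d*(d - 1)*(d + 4)*(d - 2)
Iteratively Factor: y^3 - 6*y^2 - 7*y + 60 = (y + 3)*(y^2 - 9*y + 20) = (y - 5)*(y + 3)*(y - 4)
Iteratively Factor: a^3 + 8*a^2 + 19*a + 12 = (a + 3)*(a^2 + 5*a + 4) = (a + 1)*(a + 3)*(a + 4)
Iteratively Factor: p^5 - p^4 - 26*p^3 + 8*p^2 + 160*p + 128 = (p + 1)*(p^4 - 2*p^3 - 24*p^2 + 32*p + 128) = (p + 1)*(p + 4)*(p^3 - 6*p^2 + 32) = (p - 4)*(p + 1)*(p + 4)*(p^2 - 2*p - 8) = (p - 4)^2*(p + 1)*(p + 4)*(p + 2)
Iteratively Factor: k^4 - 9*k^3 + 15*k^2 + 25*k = (k - 5)*(k^3 - 4*k^2 - 5*k) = k*(k - 5)*(k^2 - 4*k - 5) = k*(k - 5)^2*(k + 1)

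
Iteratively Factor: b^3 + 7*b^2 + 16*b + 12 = (b + 2)*(b^2 + 5*b + 6) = (b + 2)*(b + 3)*(b + 2)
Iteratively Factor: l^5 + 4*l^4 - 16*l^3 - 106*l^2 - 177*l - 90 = (l + 3)*(l^4 + l^3 - 19*l^2 - 49*l - 30) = (l + 1)*(l + 3)*(l^3 - 19*l - 30) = (l - 5)*(l + 1)*(l + 3)*(l^2 + 5*l + 6) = (l - 5)*(l + 1)*(l + 3)^2*(l + 2)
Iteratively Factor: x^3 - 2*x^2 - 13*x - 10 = (x + 1)*(x^2 - 3*x - 10) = (x + 1)*(x + 2)*(x - 5)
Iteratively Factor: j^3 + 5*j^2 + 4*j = (j)*(j^2 + 5*j + 4) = j*(j + 1)*(j + 4)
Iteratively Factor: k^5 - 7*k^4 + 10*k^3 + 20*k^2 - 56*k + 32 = (k - 2)*(k^4 - 5*k^3 + 20*k - 16) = (k - 2)^2*(k^3 - 3*k^2 - 6*k + 8) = (k - 4)*(k - 2)^2*(k^2 + k - 2) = (k - 4)*(k - 2)^2*(k + 2)*(k - 1)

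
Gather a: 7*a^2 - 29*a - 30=7*a^2 - 29*a - 30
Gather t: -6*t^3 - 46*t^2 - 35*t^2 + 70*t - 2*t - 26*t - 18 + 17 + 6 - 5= -6*t^3 - 81*t^2 + 42*t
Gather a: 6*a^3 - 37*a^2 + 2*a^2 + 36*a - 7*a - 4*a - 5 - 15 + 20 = 6*a^3 - 35*a^2 + 25*a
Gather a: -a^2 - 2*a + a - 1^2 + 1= -a^2 - a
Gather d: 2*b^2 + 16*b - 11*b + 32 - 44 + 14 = 2*b^2 + 5*b + 2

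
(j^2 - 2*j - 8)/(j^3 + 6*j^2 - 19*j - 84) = (j + 2)/(j^2 + 10*j + 21)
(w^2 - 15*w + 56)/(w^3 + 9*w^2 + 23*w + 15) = (w^2 - 15*w + 56)/(w^3 + 9*w^2 + 23*w + 15)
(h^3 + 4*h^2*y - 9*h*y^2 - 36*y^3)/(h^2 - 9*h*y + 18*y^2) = (-h^2 - 7*h*y - 12*y^2)/(-h + 6*y)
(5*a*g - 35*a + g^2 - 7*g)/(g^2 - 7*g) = (5*a + g)/g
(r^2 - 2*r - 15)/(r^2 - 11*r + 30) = (r + 3)/(r - 6)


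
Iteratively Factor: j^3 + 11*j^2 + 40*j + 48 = (j + 4)*(j^2 + 7*j + 12) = (j + 4)^2*(j + 3)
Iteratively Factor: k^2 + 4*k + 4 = (k + 2)*(k + 2)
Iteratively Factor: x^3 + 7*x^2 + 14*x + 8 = (x + 4)*(x^2 + 3*x + 2) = (x + 1)*(x + 4)*(x + 2)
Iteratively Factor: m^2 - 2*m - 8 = (m + 2)*(m - 4)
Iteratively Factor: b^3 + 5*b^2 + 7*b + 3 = (b + 1)*(b^2 + 4*b + 3) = (b + 1)*(b + 3)*(b + 1)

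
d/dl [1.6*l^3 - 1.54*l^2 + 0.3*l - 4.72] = 4.8*l^2 - 3.08*l + 0.3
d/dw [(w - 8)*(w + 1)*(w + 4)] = 3*w^2 - 6*w - 36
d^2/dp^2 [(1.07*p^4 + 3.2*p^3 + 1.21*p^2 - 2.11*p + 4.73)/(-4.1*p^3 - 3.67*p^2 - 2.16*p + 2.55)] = (-5.6843418860808e-14*p^8 + 45.748994*p^6 + 264.836076*p^5 - 1070.689602*p^4 - 1272.671678*p^3 - 414.541272*p^2 - 528.056226*p - 125.160276)/(68.921*p^9 + 185.0781*p^8 + 274.59627*p^7 + 115.843483*p^6 - 85.553748*p^5 - 187.165629*p^4 - 31.227714*p^3 + 35.900685*p^2 + 42.1362*p - 16.581375)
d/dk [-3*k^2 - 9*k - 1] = -6*k - 9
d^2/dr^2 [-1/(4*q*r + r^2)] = 2*(r*(4*q + r) - 4*(2*q + r)^2)/(r^3*(4*q + r)^3)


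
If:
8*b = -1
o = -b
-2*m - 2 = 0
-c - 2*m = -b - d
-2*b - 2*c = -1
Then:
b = -1/8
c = 5/8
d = -5/4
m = -1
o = 1/8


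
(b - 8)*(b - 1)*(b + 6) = b^3 - 3*b^2 - 46*b + 48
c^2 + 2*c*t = c*(c + 2*t)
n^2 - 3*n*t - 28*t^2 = (n - 7*t)*(n + 4*t)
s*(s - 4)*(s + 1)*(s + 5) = s^4 + 2*s^3 - 19*s^2 - 20*s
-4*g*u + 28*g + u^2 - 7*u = (-4*g + u)*(u - 7)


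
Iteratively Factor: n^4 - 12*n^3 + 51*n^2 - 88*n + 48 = (n - 4)*(n^3 - 8*n^2 + 19*n - 12) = (n - 4)*(n - 3)*(n^2 - 5*n + 4) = (n - 4)^2*(n - 3)*(n - 1)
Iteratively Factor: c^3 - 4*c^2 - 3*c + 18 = (c + 2)*(c^2 - 6*c + 9) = (c - 3)*(c + 2)*(c - 3)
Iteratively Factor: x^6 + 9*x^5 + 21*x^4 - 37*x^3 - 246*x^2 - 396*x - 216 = (x + 3)*(x^5 + 6*x^4 + 3*x^3 - 46*x^2 - 108*x - 72) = (x + 2)*(x + 3)*(x^4 + 4*x^3 - 5*x^2 - 36*x - 36) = (x + 2)^2*(x + 3)*(x^3 + 2*x^2 - 9*x - 18) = (x + 2)^3*(x + 3)*(x^2 - 9) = (x - 3)*(x + 2)^3*(x + 3)*(x + 3)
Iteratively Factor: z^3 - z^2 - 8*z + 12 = (z - 2)*(z^2 + z - 6) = (z - 2)^2*(z + 3)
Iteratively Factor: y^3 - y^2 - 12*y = (y + 3)*(y^2 - 4*y) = y*(y + 3)*(y - 4)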